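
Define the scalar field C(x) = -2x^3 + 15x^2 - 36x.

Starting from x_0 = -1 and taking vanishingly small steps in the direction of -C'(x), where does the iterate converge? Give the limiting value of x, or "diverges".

C'(x) = -6(x - 3)(x - 2), so C'(-1) = -72.
Gradient descent moves in the -C' direction, i.e. x is increasing.
The nearest critical point in that direction is x = 2, where C'' = 6 > 0 (a local minimum). The iterate converges there.

2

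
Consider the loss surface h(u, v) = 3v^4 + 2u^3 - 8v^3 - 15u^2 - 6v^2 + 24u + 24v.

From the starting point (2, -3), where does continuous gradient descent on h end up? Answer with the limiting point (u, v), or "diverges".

h is separable, so gradient descent decouples: u follows -∂h/∂u, v follows -∂h/∂v.
∂h/∂u = 6(u - 4)(u - 1); at u=2 this is -12, so u increases.
∂h/∂v = 12(v - 2)(v - 1)(v + 1); at v=-3 this is -480, so v increases.
u converges to its nearest critical value 4 (a local min of the u-part); v converges to -1. The iterate converges to (4, -1).

(4, -1)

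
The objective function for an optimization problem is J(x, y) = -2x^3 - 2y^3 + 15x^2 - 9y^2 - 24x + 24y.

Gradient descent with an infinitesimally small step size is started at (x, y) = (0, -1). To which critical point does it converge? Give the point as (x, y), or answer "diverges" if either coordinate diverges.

(1, -4)

J is separable, so gradient descent decouples: x follows -∂J/∂x, y follows -∂J/∂y.
∂J/∂x = -6(x - 4)(x - 1); at x=0 this is -24, so x increases.
∂J/∂y = -6(y - 1)(y + 4); at y=-1 this is 36, so y decreases.
x converges to its nearest critical value 1 (a local min of the x-part); y converges to -4. The iterate converges to (1, -4).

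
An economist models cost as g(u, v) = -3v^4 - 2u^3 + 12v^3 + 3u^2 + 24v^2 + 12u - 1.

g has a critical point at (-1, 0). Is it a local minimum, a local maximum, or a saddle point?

The mixed partial ∂²g/∂u∂v is 0, so the Hessian at any point is diag(g_uu, g_vv) = diag(6(-2u + 1), 12(-3v^2 + 6v + 4)).
At (-1, 0): H = diag(18, 48).
Both eigenvalues are positive, so H is positive definite: a local minimum.

local minimum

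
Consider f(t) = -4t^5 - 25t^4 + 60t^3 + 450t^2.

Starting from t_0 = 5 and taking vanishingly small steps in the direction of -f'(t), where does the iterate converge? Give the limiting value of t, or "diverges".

f'(t) = -20t(t - 3)(t + 3)(t + 5), so f'(5) = -16000.
Gradient descent moves in the -f' direction, i.e. t is increasing.
There is no critical point above t=5, and f' keeps the same sign, so the iterate runs off to +∞.

diverges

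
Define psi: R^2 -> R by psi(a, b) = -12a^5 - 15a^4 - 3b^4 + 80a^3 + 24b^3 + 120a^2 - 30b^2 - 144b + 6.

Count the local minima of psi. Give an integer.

psi separates as a function of a plus a function of b, so ∇psi=0 decouples.
∂psi/∂a = -60a(a - 2)(a + 1)(a + 2) = 0 at a ∈ {-2, -1, 0, 2}; ∂psi/∂b = -12(b - 4)(b - 3)(b + 1) = 0 at b ∈ {-1, 3, 4}.
The Hessian is diagonal: diag(psi_aa, psi_bb). Second derivatives: psi_aa(-2)=480, psi_aa(-1)=-180, psi_aa(0)=240, psi_aa(2)=-1440; psi_bb(-1)=-240, psi_bb(3)=48, psi_bb(4)=-60.
Local minima occur where both diagonal entries positive: (-2, 3), (0, 3). Count: 2.

2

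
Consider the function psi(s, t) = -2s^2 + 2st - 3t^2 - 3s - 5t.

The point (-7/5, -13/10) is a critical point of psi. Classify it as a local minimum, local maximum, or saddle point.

The Hessian of psi is constant: H = [[-4, 2], [2, -6]].
det(H) = (-4)·(-6) − 2² = 20.
det(H) > 0 and tr(H) = -10 < 0, so H is negative definite and the point is a local maximum.

local maximum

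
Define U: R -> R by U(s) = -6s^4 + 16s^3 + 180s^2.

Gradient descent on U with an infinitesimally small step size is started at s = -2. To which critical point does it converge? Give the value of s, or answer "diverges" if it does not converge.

0

U'(s) = -24s(s - 5)(s + 3), so U'(-2) = -336.
Gradient descent moves in the -U' direction, i.e. s is increasing.
The nearest critical point in that direction is s = 0, where U'' = 360 > 0 (a local minimum). The iterate converges there.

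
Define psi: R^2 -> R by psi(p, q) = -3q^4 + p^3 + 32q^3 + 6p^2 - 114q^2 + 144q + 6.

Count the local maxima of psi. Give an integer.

psi separates as a function of p plus a function of q, so ∇psi=0 decouples.
∂psi/∂p = 3p(p + 4) = 0 at p ∈ {-4, 0}; ∂psi/∂q = -12(q - 4)(q - 3)(q - 1) = 0 at q ∈ {1, 3, 4}.
The Hessian is diagonal: diag(psi_pp, psi_qq). Second derivatives: psi_pp(-4)=-12, psi_pp(0)=12; psi_qq(1)=-72, psi_qq(3)=24, psi_qq(4)=-36.
Local maxima occur where both diagonal entries negative: (-4, 1), (-4, 4). Count: 2.

2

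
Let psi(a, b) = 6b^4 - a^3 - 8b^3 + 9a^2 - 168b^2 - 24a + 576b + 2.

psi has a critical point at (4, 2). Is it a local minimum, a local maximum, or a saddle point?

The mixed partial ∂²psi/∂a∂b is 0, so the Hessian at any point is diag(psi_aa, psi_bb) = diag(6(-a + 3), 24(3b^2 - 2b - 14)).
At (4, 2): H = diag(-6, -144).
Both eigenvalues are negative, so H is negative definite: a local maximum.

local maximum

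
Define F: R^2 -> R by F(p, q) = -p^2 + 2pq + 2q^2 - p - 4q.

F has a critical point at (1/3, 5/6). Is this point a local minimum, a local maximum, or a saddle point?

The Hessian of F is constant: H = [[-2, 2], [2, 4]].
det(H) = (-2)·4 − 2² = -12.
Since det(H) < 0, H is indefinite and the critical point is a saddle point.

saddle point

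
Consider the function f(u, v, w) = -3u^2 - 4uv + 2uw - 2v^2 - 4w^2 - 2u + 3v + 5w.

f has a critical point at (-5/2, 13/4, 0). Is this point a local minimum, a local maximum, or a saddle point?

The Hessian is constant: H = [[-6, -4, 2], [-4, -4, 0], [2, 0, -8]].
Leading principal minors: Δ₁ = -6, Δ₂ = 8, Δ₃ = -48.
The minors alternate sign starting negative (−, +, −), so H is negative definite: a local maximum.

local maximum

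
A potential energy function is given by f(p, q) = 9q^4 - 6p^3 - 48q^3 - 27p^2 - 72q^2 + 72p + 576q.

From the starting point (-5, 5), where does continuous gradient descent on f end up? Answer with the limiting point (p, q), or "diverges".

f is separable, so gradient descent decouples: p follows -∂f/∂p, q follows -∂f/∂q.
∂f/∂p = -18(p - 1)(p + 4); at p=-5 this is -108, so p increases.
∂f/∂q = 36(q - 4)(q - 2)(q + 2); at q=5 this is 756, so q decreases.
p converges to its nearest critical value -4 (a local min of the p-part); q converges to 4. The iterate converges to (-4, 4).

(-4, 4)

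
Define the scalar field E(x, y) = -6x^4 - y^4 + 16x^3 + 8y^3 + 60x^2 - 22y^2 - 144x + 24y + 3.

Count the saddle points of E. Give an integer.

4

E separates as a function of x plus a function of y, so ∇E=0 decouples.
∂E/∂x = -24(x - 3)(x - 1)(x + 2) = 0 at x ∈ {-2, 1, 3}; ∂E/∂y = -4(y - 3)(y - 2)(y - 1) = 0 at y ∈ {1, 2, 3}.
The Hessian is diagonal: diag(E_xx, E_yy). Second derivatives: E_xx(-2)=-360, E_xx(1)=144, E_xx(3)=-240; E_yy(1)=-8, E_yy(2)=4, E_yy(3)=-8.
Saddle points occur where the two diagonal entries have opposite signs: (-2, 2), (1, 1), (1, 3), (3, 2). Count: 4.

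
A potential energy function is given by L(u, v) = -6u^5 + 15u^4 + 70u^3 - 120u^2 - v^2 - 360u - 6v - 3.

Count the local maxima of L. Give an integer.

L separates as a function of u plus a function of v, so ∇L=0 decouples.
∂L/∂u = -30(u - 3)(u - 2)(u + 1)(u + 2) = 0 at u ∈ {-2, -1, 2, 3}; ∂L/∂v = -2(v + 3) = 0 at v ∈ {-3}.
The Hessian is diagonal: diag(L_uu, L_vv). Second derivatives: L_uu(-2)=600, L_uu(-1)=-360, L_uu(2)=360, L_uu(3)=-600; L_vv(-3)=-2.
Local maxima occur where both diagonal entries negative: (-1, -3), (3, -3). Count: 2.

2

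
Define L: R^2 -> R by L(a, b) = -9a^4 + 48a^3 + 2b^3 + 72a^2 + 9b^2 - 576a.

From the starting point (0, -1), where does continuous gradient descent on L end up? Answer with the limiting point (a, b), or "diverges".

(2, 0)

L is separable, so gradient descent decouples: a follows -∂L/∂a, b follows -∂L/∂b.
∂L/∂a = -36(a - 4)(a - 2)(a + 2); at a=0 this is -576, so a increases.
∂L/∂b = 6b(b + 3); at b=-1 this is -12, so b increases.
a converges to its nearest critical value 2 (a local min of the a-part); b converges to 0. The iterate converges to (2, 0).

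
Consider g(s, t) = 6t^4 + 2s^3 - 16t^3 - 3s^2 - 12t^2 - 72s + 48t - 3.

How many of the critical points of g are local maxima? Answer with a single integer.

1

g separates as a function of s plus a function of t, so ∇g=0 decouples.
∂g/∂s = 6(s - 4)(s + 3) = 0 at s ∈ {-3, 4}; ∂g/∂t = 24(t - 2)(t - 1)(t + 1) = 0 at t ∈ {-1, 1, 2}.
The Hessian is diagonal: diag(g_ss, g_tt). Second derivatives: g_ss(-3)=-42, g_ss(4)=42; g_tt(-1)=144, g_tt(1)=-48, g_tt(2)=72.
Local maxima occur where both diagonal entries negative: (-3, 1). Count: 1.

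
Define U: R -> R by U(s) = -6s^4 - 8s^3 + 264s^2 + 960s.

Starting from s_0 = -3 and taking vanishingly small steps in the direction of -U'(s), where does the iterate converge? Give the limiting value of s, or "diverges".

-2

U'(s) = -24(s - 5)(s + 2)(s + 4), so U'(-3) = -192.
Gradient descent moves in the -U' direction, i.e. s is increasing.
The nearest critical point in that direction is s = -2, where U'' = 336 > 0 (a local minimum). The iterate converges there.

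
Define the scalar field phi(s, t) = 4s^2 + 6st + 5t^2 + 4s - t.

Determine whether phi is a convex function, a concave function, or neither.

convex

phi is quadratic, so its Hessian is the constant matrix H = [[8, 6], [6, 10]].
det(H) = 44, tr(H) = 18.
det(H) > 0 and tr(H) > 0, so H is positive definite everywhere: convex.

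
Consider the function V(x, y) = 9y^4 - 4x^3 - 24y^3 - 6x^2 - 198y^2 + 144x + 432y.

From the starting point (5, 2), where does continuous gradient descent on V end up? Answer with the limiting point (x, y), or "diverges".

diverges

V is separable, so gradient descent decouples: x follows -∂V/∂x, y follows -∂V/∂y.
∂V/∂x = -12(x - 3)(x + 4); at x=5 this is -216, so x increases.
∂V/∂y = 36(y - 4)(y - 1)(y + 3); at y=2 this is -360, so y increases.
The x-coordinate has no critical point in that direction and runs off to infinity.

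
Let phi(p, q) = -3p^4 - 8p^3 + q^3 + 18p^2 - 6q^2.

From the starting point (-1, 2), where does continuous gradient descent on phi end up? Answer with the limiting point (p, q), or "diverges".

(0, 4)

phi is separable, so gradient descent decouples: p follows -∂phi/∂p, q follows -∂phi/∂q.
∂phi/∂p = -12p(p - 1)(p + 3); at p=-1 this is -48, so p increases.
∂phi/∂q = 3q(q - 4); at q=2 this is -12, so q increases.
p converges to its nearest critical value 0 (a local min of the p-part); q converges to 4. The iterate converges to (0, 4).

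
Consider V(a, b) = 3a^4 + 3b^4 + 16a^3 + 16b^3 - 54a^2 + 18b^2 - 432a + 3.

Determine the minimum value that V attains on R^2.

-1131

V(a,b) separates as P(a) + Q(b) + 3, so its minimum is min P + min Q + 3.
P'(a) = 12(a - 3)(a + 3)(a + 4) vanishes at a ∈ {-4, -3, 3}; Q'(b) = 12b(b + 1)(b + 3) vanishes at b ∈ {-3, -1, 0}.
Local minima of P (where P''>0): P(-4)=608, P(3)=-1107. Local minima of Q: Q(-3)=-27, Q(0)=0.
So the global minimum of V is P(3) + Q(-3) + 3 = -1107 − 27 + 3 = -1131, attained at (3, -3).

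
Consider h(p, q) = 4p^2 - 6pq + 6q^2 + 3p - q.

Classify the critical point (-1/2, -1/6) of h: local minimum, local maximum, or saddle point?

local minimum

The Hessian of h is constant: H = [[8, -6], [-6, 12]].
det(H) = 8·12 − (-6)² = 60.
det(H) > 0 and tr(H) = 20 > 0, so H is positive definite and the point is a local minimum.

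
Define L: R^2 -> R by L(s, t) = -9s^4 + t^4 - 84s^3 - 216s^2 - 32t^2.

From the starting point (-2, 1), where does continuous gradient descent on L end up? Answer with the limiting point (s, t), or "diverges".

(-3, 4)

L is separable, so gradient descent decouples: s follows -∂L/∂s, t follows -∂L/∂t.
∂L/∂s = -36s(s + 3)(s + 4); at s=-2 this is 144, so s decreases.
∂L/∂t = 4t(t - 4)(t + 4); at t=1 this is -60, so t increases.
s converges to its nearest critical value -3 (a local min of the s-part); t converges to 4. The iterate converges to (-3, 4).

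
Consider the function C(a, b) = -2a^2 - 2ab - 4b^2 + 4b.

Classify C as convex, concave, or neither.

concave

C is quadratic, so its Hessian is the constant matrix H = [[-4, -2], [-2, -8]].
det(H) = 28, tr(H) = -12.
det(H) > 0 and tr(H) < 0, so H is negative definite everywhere: concave.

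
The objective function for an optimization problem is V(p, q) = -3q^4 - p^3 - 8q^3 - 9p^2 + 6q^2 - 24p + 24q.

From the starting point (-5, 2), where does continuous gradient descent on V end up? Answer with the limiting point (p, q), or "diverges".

diverges

V is separable, so gradient descent decouples: p follows -∂V/∂p, q follows -∂V/∂q.
∂V/∂p = -3(p + 2)(p + 4); at p=-5 this is -9, so p increases.
∂V/∂q = -12(q - 1)(q + 1)(q + 2); at q=2 this is -144, so q increases.
The q-coordinate has no critical point in that direction and runs off to infinity.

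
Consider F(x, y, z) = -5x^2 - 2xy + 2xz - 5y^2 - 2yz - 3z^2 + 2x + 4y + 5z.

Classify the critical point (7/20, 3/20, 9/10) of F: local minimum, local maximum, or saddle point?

local maximum

The Hessian is constant: H = [[-10, -2, 2], [-2, -10, -2], [2, -2, -6]].
Leading principal minors: Δ₁ = -10, Δ₂ = 96, Δ₃ = -480.
The minors alternate sign starting negative (−, +, −), so H is negative definite: a local maximum.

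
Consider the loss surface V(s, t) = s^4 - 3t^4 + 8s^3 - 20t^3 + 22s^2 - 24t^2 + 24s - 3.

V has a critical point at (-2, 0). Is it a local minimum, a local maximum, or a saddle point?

The mixed partial ∂²V/∂s∂t is 0, so the Hessian at any point is diag(V_ss, V_tt) = diag(4(3s^2 + 12s + 11), -12(3t^2 + 10t + 4)).
At (-2, 0): H = diag(-4, -48).
Both eigenvalues are negative, so H is negative definite: a local maximum.

local maximum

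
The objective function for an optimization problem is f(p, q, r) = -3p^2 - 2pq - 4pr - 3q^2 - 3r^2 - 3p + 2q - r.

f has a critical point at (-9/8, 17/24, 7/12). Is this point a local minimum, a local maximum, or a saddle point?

The Hessian is constant: H = [[-6, -2, -4], [-2, -6, 0], [-4, 0, -6]].
Leading principal minors: Δ₁ = -6, Δ₂ = 32, Δ₃ = -96.
The minors alternate sign starting negative (−, +, −), so H is negative definite: a local maximum.

local maximum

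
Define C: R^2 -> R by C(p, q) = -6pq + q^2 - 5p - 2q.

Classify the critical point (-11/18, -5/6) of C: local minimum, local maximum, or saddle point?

The Hessian of C is constant: H = [[0, -6], [-6, 2]].
det(H) = 0·2 − (-6)² = -36.
Since det(H) < 0, H is indefinite and the critical point is a saddle point.

saddle point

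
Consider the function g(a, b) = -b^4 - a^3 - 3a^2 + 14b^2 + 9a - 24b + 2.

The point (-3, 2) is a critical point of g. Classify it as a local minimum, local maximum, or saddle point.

saddle point

The mixed partial ∂²g/∂a∂b is 0, so the Hessian at any point is diag(g_aa, g_bb) = diag(-6(a + 1), 4(-3b^2 + 7)).
At (-3, 2): H = diag(12, -20).
The eigenvalues have opposite signs, so H is indefinite: a saddle point.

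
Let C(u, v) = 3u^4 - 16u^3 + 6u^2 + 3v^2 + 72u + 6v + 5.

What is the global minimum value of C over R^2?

C(u,v) separates as P(u) + Q(v) + 5, so its minimum is min P + min Q + 5.
P'(u) = 12(u - 3)(u - 2)(u + 1) vanishes at u ∈ {-1, 2, 3}; Q'(v) = 6v + 6 vanishes at v ∈ {-1}.
Local minima of P (where P''>0): P(-1)=-47, P(3)=81. Local minima of Q: Q(-1)=-3.
So the global minimum of C is P(-1) + Q(-1) + 5 = -47 − 3 + 5 = -45, attained at (-1, -1).

-45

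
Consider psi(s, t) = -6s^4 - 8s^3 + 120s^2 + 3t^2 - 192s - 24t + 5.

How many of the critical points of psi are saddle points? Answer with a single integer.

psi separates as a function of s plus a function of t, so ∇psi=0 decouples.
∂psi/∂s = -24(s - 2)(s - 1)(s + 4) = 0 at s ∈ {-4, 1, 2}; ∂psi/∂t = 6(t - 4) = 0 at t ∈ {4}.
The Hessian is diagonal: diag(psi_ss, psi_tt). Second derivatives: psi_ss(-4)=-720, psi_ss(1)=120, psi_ss(2)=-144; psi_tt(4)=6.
Saddle points occur where the two diagonal entries have opposite signs: (-4, 4), (2, 4). Count: 2.

2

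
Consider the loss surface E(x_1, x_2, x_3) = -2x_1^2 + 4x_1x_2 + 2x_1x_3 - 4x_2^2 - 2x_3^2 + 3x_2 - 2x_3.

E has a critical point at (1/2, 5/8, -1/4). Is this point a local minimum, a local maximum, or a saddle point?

The Hessian is constant: H = [[-4, 4, 2], [4, -8, 0], [2, 0, -4]].
Leading principal minors: Δ₁ = -4, Δ₂ = 16, Δ₃ = -32.
The minors alternate sign starting negative (−, +, −), so H is negative definite: a local maximum.

local maximum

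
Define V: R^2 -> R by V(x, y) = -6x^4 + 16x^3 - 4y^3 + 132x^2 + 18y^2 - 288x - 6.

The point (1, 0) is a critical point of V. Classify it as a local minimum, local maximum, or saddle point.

local minimum

The mixed partial ∂²V/∂x∂y is 0, so the Hessian at any point is diag(V_xx, V_yy) = diag(24(-3x^2 + 4x + 11), 12(-2y + 3)).
At (1, 0): H = diag(288, 36).
Both eigenvalues are positive, so H is positive definite: a local minimum.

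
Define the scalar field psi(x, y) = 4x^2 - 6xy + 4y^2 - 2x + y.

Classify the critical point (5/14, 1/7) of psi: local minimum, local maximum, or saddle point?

local minimum

The Hessian of psi is constant: H = [[8, -6], [-6, 8]].
det(H) = 8·8 − (-6)² = 28.
det(H) > 0 and tr(H) = 16 > 0, so H is positive definite and the point is a local minimum.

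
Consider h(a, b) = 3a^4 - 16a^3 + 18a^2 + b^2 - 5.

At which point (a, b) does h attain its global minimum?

h(a,b) separates as P(a) + Q(b) − 5, so its minimum is min P + min Q − 5.
P'(a) = 12a(a - 3)(a - 1) vanishes at a ∈ {0, 1, 3}; Q'(b) = 2b vanishes at b ∈ {0}.
Local minima of P (where P''>0): P(0)=0, P(3)=-27. Local minima of Q: Q(0)=0.
So the global minimum of h is P(3) + Q(0) − 5 = -27 + 0 − 5 = -32, attained at (3, 0).

(3, 0)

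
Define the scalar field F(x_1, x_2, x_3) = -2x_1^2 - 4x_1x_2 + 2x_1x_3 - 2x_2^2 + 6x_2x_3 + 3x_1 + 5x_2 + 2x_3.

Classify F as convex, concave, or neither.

F is quadratic, so its Hessian is the constant matrix H = [[-4, -4, 2], [-4, -4, 6], [2, 6, 0]].
Leading principal minors: -4, 0, 64.
Neither pattern holds ⇒ H is indefinite ⇒ neither convex nor concave.

neither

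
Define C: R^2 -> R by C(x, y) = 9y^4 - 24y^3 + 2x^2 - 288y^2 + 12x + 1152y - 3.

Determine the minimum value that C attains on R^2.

C(x,y) separates as P(x) + Q(y) − 3, so its minimum is min P + min Q − 3.
P'(x) = 4x + 12 vanishes at x ∈ {-3}; Q'(y) = 36(y - 4)(y - 2)(y + 4) vanishes at y ∈ {-4, 2, 4}.
Local minima of P (where P''>0): P(-3)=-18. Local minima of Q: Q(-4)=-5376, Q(4)=768.
So the global minimum of C is P(-3) + Q(-4) − 3 = -18 − 5376 − 3 = -5397, attained at (-3, -4).

-5397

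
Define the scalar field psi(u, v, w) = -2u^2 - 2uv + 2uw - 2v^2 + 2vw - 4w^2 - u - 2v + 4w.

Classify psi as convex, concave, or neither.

psi is quadratic, so its Hessian is the constant matrix H = [[-4, -2, 2], [-2, -4, 2], [2, 2, -8]].
Leading principal minors: -4, 12, -80.
Signs alternate −, +, − ⇒ H ≺ 0 ⇒ concave.

concave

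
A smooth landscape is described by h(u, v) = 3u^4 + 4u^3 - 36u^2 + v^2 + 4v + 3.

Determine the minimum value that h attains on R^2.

-190

h(u,v) separates as P(u) + Q(v) + 3, so its minimum is min P + min Q + 3.
P'(u) = 12u(u - 2)(u + 3) vanishes at u ∈ {-3, 0, 2}; Q'(v) = 2v + 4 vanishes at v ∈ {-2}.
Local minima of P (where P''>0): P(-3)=-189, P(2)=-64. Local minima of Q: Q(-2)=-4.
So the global minimum of h is P(-3) + Q(-2) + 3 = -189 − 4 + 3 = -190, attained at (-3, -2).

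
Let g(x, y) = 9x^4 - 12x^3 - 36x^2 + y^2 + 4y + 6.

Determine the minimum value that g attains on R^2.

g(x,y) separates as P(x) + Q(y) + 6, so its minimum is min P + min Q + 6.
P'(x) = 36x(x - 2)(x + 1) vanishes at x ∈ {-1, 0, 2}; Q'(y) = 2y + 4 vanishes at y ∈ {-2}.
Local minima of P (where P''>0): P(-1)=-15, P(2)=-96. Local minima of Q: Q(-2)=-4.
So the global minimum of g is P(2) + Q(-2) + 6 = -96 − 4 + 6 = -94, attained at (2, -2).

-94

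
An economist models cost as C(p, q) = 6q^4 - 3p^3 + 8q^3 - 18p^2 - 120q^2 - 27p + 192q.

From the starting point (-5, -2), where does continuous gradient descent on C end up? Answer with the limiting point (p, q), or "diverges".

C is separable, so gradient descent decouples: p follows -∂C/∂p, q follows -∂C/∂q.
∂C/∂p = -9(p + 1)(p + 3); at p=-5 this is -72, so p increases.
∂C/∂q = 24(q - 2)(q - 1)(q + 4); at q=-2 this is 576, so q decreases.
p converges to its nearest critical value -3 (a local min of the p-part); q converges to -4. The iterate converges to (-3, -4).

(-3, -4)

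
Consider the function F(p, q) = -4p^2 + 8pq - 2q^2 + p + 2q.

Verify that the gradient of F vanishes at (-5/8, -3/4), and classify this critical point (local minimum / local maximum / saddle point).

∇F = (-8p + 8q + 1, 8p - 4q + 2); substituting (-5/8, -3/4) gives ∇F = (0, 0), so (-5/8, -3/4) is indeed a critical point.
The Hessian of F is constant: H = [[-8, 8], [8, -4]].
det(H) = (-8)·(-4) − 8² = -32.
Since det(H) < 0, H is indefinite and the critical point is a saddle point.

saddle point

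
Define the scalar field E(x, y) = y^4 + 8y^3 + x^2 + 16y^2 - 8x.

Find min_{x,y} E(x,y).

-16

E(x,y) separates as P(x) + Q(y), so its minimum is min P + min Q.
P'(x) = 2x - 8 vanishes at x ∈ {4}; Q'(y) = 4y(y + 2)(y + 4) vanishes at y ∈ {-4, -2, 0}.
Local minima of P (where P''>0): P(4)=-16. Local minima of Q: Q(-4)=0, Q(0)=0.
So the global minimum of E is P(4) + Q(-4) = -16 + 0 = -16, attained at (4, -4).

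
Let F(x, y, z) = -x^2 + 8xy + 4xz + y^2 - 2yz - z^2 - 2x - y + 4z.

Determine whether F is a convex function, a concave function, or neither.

neither

F is quadratic, so its Hessian is the constant matrix H = [[-2, 8, 4], [8, 2, -2], [4, -2, -2]].
Leading principal minors: -2, -68, -16.
Neither pattern holds ⇒ H is indefinite ⇒ neither convex nor concave.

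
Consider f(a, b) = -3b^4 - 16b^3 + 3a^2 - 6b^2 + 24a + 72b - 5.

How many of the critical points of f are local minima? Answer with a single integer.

1

f separates as a function of a plus a function of b, so ∇f=0 decouples.
∂f/∂a = 6(a + 4) = 0 at a ∈ {-4}; ∂f/∂b = -12(b - 1)(b + 2)(b + 3) = 0 at b ∈ {-3, -2, 1}.
The Hessian is diagonal: diag(f_aa, f_bb). Second derivatives: f_aa(-4)=6; f_bb(-3)=-48, f_bb(-2)=36, f_bb(1)=-144.
Local minima occur where both diagonal entries positive: (-4, -2). Count: 1.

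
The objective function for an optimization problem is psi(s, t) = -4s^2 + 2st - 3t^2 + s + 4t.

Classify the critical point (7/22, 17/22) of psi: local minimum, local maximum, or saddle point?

The Hessian of psi is constant: H = [[-8, 2], [2, -6]].
det(H) = (-8)·(-6) − 2² = 44.
det(H) > 0 and tr(H) = -14 < 0, so H is negative definite and the point is a local maximum.

local maximum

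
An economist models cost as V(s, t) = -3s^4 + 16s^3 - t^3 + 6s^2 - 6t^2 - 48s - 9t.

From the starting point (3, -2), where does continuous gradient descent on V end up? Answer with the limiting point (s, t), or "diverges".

(1, -3)

V is separable, so gradient descent decouples: s follows -∂V/∂s, t follows -∂V/∂t.
∂V/∂s = -12(s - 4)(s - 1)(s + 1); at s=3 this is 96, so s decreases.
∂V/∂t = -3(t + 1)(t + 3); at t=-2 this is 3, so t decreases.
s converges to its nearest critical value 1 (a local min of the s-part); t converges to -3. The iterate converges to (1, -3).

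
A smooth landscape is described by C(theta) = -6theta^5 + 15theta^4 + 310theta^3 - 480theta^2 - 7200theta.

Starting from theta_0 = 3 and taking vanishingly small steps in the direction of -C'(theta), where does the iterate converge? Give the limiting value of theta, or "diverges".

C'(theta) = -30(theta - 5)(theta - 4)(theta + 3)(theta + 4), so C'(3) = -2520.
Gradient descent moves in the -C' direction, i.e. theta is increasing.
The nearest critical point in that direction is theta = 4, where C'' = 1680 > 0 (a local minimum). The iterate converges there.

4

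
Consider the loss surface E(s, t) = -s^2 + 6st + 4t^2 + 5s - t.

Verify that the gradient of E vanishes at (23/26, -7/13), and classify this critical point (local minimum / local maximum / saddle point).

saddle point

∇E = (-2s + 6t + 5, 6s + 8t - 1); substituting (23/26, -7/13) gives ∇E = (0, 0), so (23/26, -7/13) is indeed a critical point.
The Hessian of E is constant: H = [[-2, 6], [6, 8]].
det(H) = (-2)·8 − 6² = -52.
Since det(H) < 0, H is indefinite and the critical point is a saddle point.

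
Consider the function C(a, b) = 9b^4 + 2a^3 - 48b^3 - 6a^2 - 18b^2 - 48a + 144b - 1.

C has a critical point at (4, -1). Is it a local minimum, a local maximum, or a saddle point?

local minimum

The mixed partial ∂²C/∂a∂b is 0, so the Hessian at any point is diag(C_aa, C_bb) = diag(12(a - 1), 36(3b^2 - 8b - 1)).
At (4, -1): H = diag(36, 360).
Both eigenvalues are positive, so H is positive definite: a local minimum.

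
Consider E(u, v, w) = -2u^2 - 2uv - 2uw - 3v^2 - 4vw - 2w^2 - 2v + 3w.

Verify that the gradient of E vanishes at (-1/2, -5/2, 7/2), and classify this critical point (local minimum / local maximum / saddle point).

∇E = (-4u - 2v - 2w, -2u - 6v - 4w - 2, -2u - 4v - 4w + 3); substituting (-1/2, -5/2, 7/2) gives ∇E = (0, 0, 0), so (-1/2, -5/2, 7/2) is indeed a critical point.
The Hessian is constant: H = [[-4, -2, -2], [-2, -6, -4], [-2, -4, -4]].
Leading principal minors: Δ₁ = -4, Δ₂ = 20, Δ₃ = -24.
The minors alternate sign starting negative (−, +, −), so H is negative definite: a local maximum.

local maximum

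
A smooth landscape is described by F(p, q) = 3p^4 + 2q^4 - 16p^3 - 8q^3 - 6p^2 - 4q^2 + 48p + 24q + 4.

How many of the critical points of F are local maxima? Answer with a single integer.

F separates as a function of p plus a function of q, so ∇F=0 decouples.
∂F/∂p = 12(p - 4)(p - 1)(p + 1) = 0 at p ∈ {-1, 1, 4}; ∂F/∂q = 8(q - 3)(q - 1)(q + 1) = 0 at q ∈ {-1, 1, 3}.
The Hessian is diagonal: diag(F_pp, F_qq). Second derivatives: F_pp(-1)=120, F_pp(1)=-72, F_pp(4)=180; F_qq(-1)=64, F_qq(1)=-32, F_qq(3)=64.
Local maxima occur where both diagonal entries negative: (1, 1). Count: 1.

1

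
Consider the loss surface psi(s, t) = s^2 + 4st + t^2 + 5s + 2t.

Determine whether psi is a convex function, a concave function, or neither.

psi is quadratic, so its Hessian is the constant matrix H = [[2, 4], [4, 2]].
det(H) = -12, tr(H) = 4.
det(H) < 0, so H is indefinite: neither convex nor concave.

neither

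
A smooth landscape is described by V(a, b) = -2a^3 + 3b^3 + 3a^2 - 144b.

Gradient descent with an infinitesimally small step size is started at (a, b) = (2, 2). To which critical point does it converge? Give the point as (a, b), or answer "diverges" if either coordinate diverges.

V is separable, so gradient descent decouples: a follows -∂V/∂a, b follows -∂V/∂b.
∂V/∂a = -6a(a - 1); at a=2 this is -12, so a increases.
∂V/∂b = 9(b - 4)(b + 4); at b=2 this is -108, so b increases.
The a-coordinate has no critical point in that direction and runs off to infinity.

diverges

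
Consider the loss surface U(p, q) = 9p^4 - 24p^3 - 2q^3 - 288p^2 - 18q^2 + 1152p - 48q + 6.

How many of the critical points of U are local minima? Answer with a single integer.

U separates as a function of p plus a function of q, so ∇U=0 decouples.
∂U/∂p = 36(p - 4)(p - 2)(p + 4) = 0 at p ∈ {-4, 2, 4}; ∂U/∂q = -6(q + 2)(q + 4) = 0 at q ∈ {-4, -2}.
The Hessian is diagonal: diag(U_pp, U_qq). Second derivatives: U_pp(-4)=1728, U_pp(2)=-432, U_pp(4)=576; U_qq(-4)=12, U_qq(-2)=-12.
Local minima occur where both diagonal entries positive: (-4, -4), (4, -4). Count: 2.

2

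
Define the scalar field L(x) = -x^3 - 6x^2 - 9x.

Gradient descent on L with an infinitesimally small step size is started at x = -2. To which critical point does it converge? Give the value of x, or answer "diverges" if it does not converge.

L'(x) = -3(x + 1)(x + 3), so L'(-2) = 3.
Gradient descent moves in the -L' direction, i.e. x is decreasing.
The nearest critical point in that direction is x = -3, where L'' = 6 > 0 (a local minimum). The iterate converges there.

-3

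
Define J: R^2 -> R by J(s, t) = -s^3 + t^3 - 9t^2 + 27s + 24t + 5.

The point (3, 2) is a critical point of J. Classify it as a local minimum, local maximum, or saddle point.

local maximum

The mixed partial ∂²J/∂s∂t is 0, so the Hessian at any point is diag(J_ss, J_tt) = diag(-6s, 6(t - 3)).
At (3, 2): H = diag(-18, -6).
Both eigenvalues are negative, so H is negative definite: a local maximum.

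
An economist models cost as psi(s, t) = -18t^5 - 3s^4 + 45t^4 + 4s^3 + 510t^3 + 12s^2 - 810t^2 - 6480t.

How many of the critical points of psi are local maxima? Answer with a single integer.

4

psi separates as a function of s plus a function of t, so ∇psi=0 decouples.
∂psi/∂s = -12s(s - 2)(s + 1) = 0 at s ∈ {-1, 0, 2}; ∂psi/∂t = -90(t - 4)(t - 3)(t + 2)(t + 3) = 0 at t ∈ {-3, -2, 3, 4}.
The Hessian is diagonal: diag(psi_ss, psi_tt). Second derivatives: psi_ss(-1)=-36, psi_ss(0)=24, psi_ss(2)=-72; psi_tt(-3)=3780, psi_tt(-2)=-2700, psi_tt(3)=2700, psi_tt(4)=-3780.
Local maxima occur where both diagonal entries negative: (-1, -2), (-1, 4), (2, -2), (2, 4). Count: 4.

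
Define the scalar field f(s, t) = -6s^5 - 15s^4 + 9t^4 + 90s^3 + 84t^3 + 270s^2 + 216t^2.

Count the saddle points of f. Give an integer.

f separates as a function of s plus a function of t, so ∇f=0 decouples.
∂f/∂s = -30s(s - 3)(s + 2)(s + 3) = 0 at s ∈ {-3, -2, 0, 3}; ∂f/∂t = 36t(t + 3)(t + 4) = 0 at t ∈ {-4, -3, 0}.
The Hessian is diagonal: diag(f_ss, f_tt). Second derivatives: f_ss(-3)=540, f_ss(-2)=-300, f_ss(0)=540, f_ss(3)=-2700; f_tt(-4)=144, f_tt(-3)=-108, f_tt(0)=432.
Saddle points occur where the two diagonal entries have opposite signs: (-3, -3), (-2, -4), (-2, 0), (0, -3), (3, -4), (3, 0). Count: 6.

6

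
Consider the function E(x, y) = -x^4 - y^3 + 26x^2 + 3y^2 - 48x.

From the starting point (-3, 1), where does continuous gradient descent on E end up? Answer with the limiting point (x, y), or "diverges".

E is separable, so gradient descent decouples: x follows -∂E/∂x, y follows -∂E/∂y.
∂E/∂x = -4(x - 3)(x - 1)(x + 4); at x=-3 this is -96, so x increases.
∂E/∂y = -3y(y - 2); at y=1 this is 3, so y decreases.
x converges to its nearest critical value 1 (a local min of the x-part); y converges to 0. The iterate converges to (1, 0).

(1, 0)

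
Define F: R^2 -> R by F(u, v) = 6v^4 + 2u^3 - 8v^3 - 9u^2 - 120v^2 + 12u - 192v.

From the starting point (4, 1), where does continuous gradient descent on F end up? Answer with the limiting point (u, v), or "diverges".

(2, 4)

F is separable, so gradient descent decouples: u follows -∂F/∂u, v follows -∂F/∂v.
∂F/∂u = 6(u - 2)(u - 1); at u=4 this is 36, so u decreases.
∂F/∂v = 24(v - 4)(v + 1)(v + 2); at v=1 this is -432, so v increases.
u converges to its nearest critical value 2 (a local min of the u-part); v converges to 4. The iterate converges to (2, 4).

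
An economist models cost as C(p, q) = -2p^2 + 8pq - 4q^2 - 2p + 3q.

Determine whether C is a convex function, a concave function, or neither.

C is quadratic, so its Hessian is the constant matrix H = [[-4, 8], [8, -8]].
det(H) = -32, tr(H) = -12.
det(H) < 0, so H is indefinite: neither convex nor concave.

neither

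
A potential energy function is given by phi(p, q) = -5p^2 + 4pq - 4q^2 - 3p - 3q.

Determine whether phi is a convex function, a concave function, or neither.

concave

phi is quadratic, so its Hessian is the constant matrix H = [[-10, 4], [4, -8]].
det(H) = 64, tr(H) = -18.
det(H) > 0 and tr(H) < 0, so H is negative definite everywhere: concave.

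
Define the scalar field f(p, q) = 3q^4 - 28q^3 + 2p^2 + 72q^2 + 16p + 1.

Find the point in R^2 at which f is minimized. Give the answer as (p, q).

f(p,q) separates as A(p) + B(q) + 1, so its minimum is min A + min B + 1.
A'(p) = 4p + 16 vanishes at p ∈ {-4}; B'(q) = 12q(q - 4)(q - 3) vanishes at q ∈ {0, 3, 4}.
Local minima of A (where A''>0): A(-4)=-32. Local minima of B: B(0)=0, B(4)=128.
So the global minimum of f is A(-4) + B(0) + 1 = -32 + 0 + 1 = -31, attained at (-4, 0).

(-4, 0)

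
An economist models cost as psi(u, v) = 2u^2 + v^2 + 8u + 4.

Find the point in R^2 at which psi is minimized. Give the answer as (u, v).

(-2, 0)

psi(u,v) separates as P(u) + Q(v) + 4, so its minimum is min P + min Q + 4.
P'(u) = 4u + 8 vanishes at u ∈ {-2}; Q'(v) = 2v vanishes at v ∈ {0}.
Local minima of P (where P''>0): P(-2)=-8. Local minima of Q: Q(0)=0.
So the global minimum of psi is P(-2) + Q(0) + 4 = -8 + 0 + 4 = -4, attained at (-2, 0).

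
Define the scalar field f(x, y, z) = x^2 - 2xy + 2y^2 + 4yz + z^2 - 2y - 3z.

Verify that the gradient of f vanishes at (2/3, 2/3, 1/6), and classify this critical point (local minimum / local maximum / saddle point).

saddle point

∇f = (2x - 2y, -2x + 4y + 4z - 2, 4y + 2z - 3); substituting (2/3, 2/3, 1/6) gives ∇f = (0, 0, 0), so (2/3, 2/3, 1/6) is indeed a critical point.
The Hessian is constant: H = [[2, -2, 0], [-2, 4, 4], [0, 4, 2]].
Leading principal minors: Δ₁ = 2, Δ₂ = 4, Δ₃ = -24.
The minors fit neither the all-positive nor the alternating-sign pattern, so H is indefinite: a saddle point.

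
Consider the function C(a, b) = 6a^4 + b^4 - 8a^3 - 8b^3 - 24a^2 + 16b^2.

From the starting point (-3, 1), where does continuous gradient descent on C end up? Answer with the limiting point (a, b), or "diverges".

C is separable, so gradient descent decouples: a follows -∂C/∂a, b follows -∂C/∂b.
∂C/∂a = 24a(a - 2)(a + 1); at a=-3 this is -720, so a increases.
∂C/∂b = 4b(b - 4)(b - 2); at b=1 this is 12, so b decreases.
a converges to its nearest critical value -1 (a local min of the a-part); b converges to 0. The iterate converges to (-1, 0).

(-1, 0)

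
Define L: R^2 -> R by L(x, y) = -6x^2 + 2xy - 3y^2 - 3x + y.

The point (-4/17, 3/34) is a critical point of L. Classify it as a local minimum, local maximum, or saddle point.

local maximum

The Hessian of L is constant: H = [[-12, 2], [2, -6]].
det(H) = (-12)·(-6) − 2² = 68.
det(H) > 0 and tr(H) = -18 < 0, so H is negative definite and the point is a local maximum.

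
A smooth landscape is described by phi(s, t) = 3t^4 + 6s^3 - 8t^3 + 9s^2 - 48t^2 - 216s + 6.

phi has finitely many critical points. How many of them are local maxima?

1

phi separates as a function of s plus a function of t, so ∇phi=0 decouples.
∂phi/∂s = 18(s - 3)(s + 4) = 0 at s ∈ {-4, 3}; ∂phi/∂t = 12t(t - 4)(t + 2) = 0 at t ∈ {-2, 0, 4}.
The Hessian is diagonal: diag(phi_ss, phi_tt). Second derivatives: phi_ss(-4)=-126, phi_ss(3)=126; phi_tt(-2)=144, phi_tt(0)=-96, phi_tt(4)=288.
Local maxima occur where both diagonal entries negative: (-4, 0). Count: 1.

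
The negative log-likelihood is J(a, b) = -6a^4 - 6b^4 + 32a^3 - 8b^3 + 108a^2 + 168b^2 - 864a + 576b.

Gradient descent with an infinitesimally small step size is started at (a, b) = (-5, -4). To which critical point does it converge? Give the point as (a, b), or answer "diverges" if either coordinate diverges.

J is separable, so gradient descent decouples: a follows -∂J/∂a, b follows -∂J/∂b.
∂J/∂a = -24(a - 4)(a - 3)(a + 3); at a=-5 this is 3456, so a decreases.
∂J/∂b = -24(b - 4)(b + 2)(b + 3); at b=-4 this is 384, so b decreases.
The a-coordinate has no critical point in that direction and runs off to infinity.

diverges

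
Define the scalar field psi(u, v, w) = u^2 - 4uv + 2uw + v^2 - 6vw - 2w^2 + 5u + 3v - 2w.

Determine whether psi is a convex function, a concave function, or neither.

psi is quadratic, so its Hessian is the constant matrix H = [[2, -4, 2], [-4, 2, -6], [2, -6, -4]].
Leading principal minors: 2, -12, 64.
Neither pattern holds ⇒ H is indefinite ⇒ neither convex nor concave.

neither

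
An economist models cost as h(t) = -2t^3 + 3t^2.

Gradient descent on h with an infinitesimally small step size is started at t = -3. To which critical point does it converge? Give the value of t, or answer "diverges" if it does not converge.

0

h'(t) = -6t(t - 1), so h'(-3) = -72.
Gradient descent moves in the -h' direction, i.e. t is increasing.
The nearest critical point in that direction is t = 0, where h'' = 6 > 0 (a local minimum). The iterate converges there.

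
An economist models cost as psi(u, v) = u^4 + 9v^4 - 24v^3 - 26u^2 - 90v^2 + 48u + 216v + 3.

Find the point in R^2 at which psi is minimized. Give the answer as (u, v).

psi(u,v) separates as P(u) + Q(v) + 3, so its minimum is min P + min Q + 3.
P'(u) = 4(u - 3)(u - 1)(u + 4) vanishes at u ∈ {-4, 1, 3}; Q'(v) = 36(v - 3)(v - 1)(v + 2) vanishes at v ∈ {-2, 1, 3}.
Local minima of P (where P''>0): P(-4)=-352, P(3)=-9. Local minima of Q: Q(-2)=-456, Q(3)=-81.
So the global minimum of psi is P(-4) + Q(-2) + 3 = -352 − 456 + 3 = -805, attained at (-4, -2).

(-4, -2)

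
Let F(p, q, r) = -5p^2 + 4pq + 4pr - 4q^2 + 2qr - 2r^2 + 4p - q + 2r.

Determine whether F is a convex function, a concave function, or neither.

F is quadratic, so its Hessian is the constant matrix H = [[-10, 4, 4], [4, -8, 2], [4, 2, -4]].
Leading principal minors: -10, 64, -24.
Signs alternate −, +, − ⇒ H ≺ 0 ⇒ concave.

concave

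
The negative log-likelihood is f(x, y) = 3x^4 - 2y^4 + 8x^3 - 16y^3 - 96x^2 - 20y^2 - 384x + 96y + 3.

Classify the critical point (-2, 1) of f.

local maximum

The mixed partial ∂²f/∂x∂y is 0, so the Hessian at any point is diag(f_xx, f_yy) = diag(12(3x^2 + 4x - 16), -8(3y^2 + 12y + 5)).
At (-2, 1): H = diag(-144, -160).
Both eigenvalues are negative, so H is negative definite: a local maximum.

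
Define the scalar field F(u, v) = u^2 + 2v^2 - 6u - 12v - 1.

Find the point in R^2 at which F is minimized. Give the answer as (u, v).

(3, 3)

F(u,v) separates as P(u) + Q(v) − 1, so its minimum is min P + min Q − 1.
P'(u) = 2u - 6 vanishes at u ∈ {3}; Q'(v) = 4v - 12 vanishes at v ∈ {3}.
Local minima of P (where P''>0): P(3)=-9. Local minima of Q: Q(3)=-18.
So the global minimum of F is P(3) + Q(3) − 1 = -9 − 18 − 1 = -28, attained at (3, 3).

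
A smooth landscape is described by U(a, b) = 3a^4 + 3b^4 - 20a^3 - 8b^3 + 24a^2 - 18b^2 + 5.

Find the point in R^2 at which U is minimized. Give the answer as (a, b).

(4, 3)

U(a,b) separates as P(a) + Q(b) + 5, so its minimum is min P + min Q + 5.
P'(a) = 12a(a - 4)(a - 1) vanishes at a ∈ {0, 1, 4}; Q'(b) = 12b(b - 3)(b + 1) vanishes at b ∈ {-1, 0, 3}.
Local minima of P (where P''>0): P(0)=0, P(4)=-128. Local minima of Q: Q(-1)=-7, Q(3)=-135.
So the global minimum of U is P(4) + Q(3) + 5 = -128 − 135 + 5 = -258, attained at (4, 3).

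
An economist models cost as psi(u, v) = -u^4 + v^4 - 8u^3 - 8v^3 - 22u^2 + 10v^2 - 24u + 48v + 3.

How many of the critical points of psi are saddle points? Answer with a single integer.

5

psi separates as a function of u plus a function of v, so ∇psi=0 decouples.
∂psi/∂u = -4(u + 1)(u + 2)(u + 3) = 0 at u ∈ {-3, -2, -1}; ∂psi/∂v = 4(v - 4)(v - 3)(v + 1) = 0 at v ∈ {-1, 3, 4}.
The Hessian is diagonal: diag(psi_uu, psi_vv). Second derivatives: psi_uu(-3)=-8, psi_uu(-2)=4, psi_uu(-1)=-8; psi_vv(-1)=80, psi_vv(3)=-16, psi_vv(4)=20.
Saddle points occur where the two diagonal entries have opposite signs: (-3, -1), (-3, 4), (-2, 3), (-1, -1), (-1, 4). Count: 5.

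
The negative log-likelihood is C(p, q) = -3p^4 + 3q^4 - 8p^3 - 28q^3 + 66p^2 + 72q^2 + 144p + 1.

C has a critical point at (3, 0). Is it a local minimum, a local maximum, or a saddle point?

The mixed partial ∂²C/∂p∂q is 0, so the Hessian at any point is diag(C_pp, C_qq) = diag(12(-3p^2 - 4p + 11), 12(3q^2 - 14q + 12)).
At (3, 0): H = diag(-336, 144).
The eigenvalues have opposite signs, so H is indefinite: a saddle point.

saddle point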